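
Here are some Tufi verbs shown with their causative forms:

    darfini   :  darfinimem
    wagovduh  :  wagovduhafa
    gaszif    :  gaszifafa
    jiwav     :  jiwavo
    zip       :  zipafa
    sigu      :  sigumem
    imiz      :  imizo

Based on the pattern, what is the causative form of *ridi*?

The alternation tracks the final sound of the stem — -afa when the stem ends in a voiceless consonant (*wagovduh*, *gaszif*, *zip*); -o when the stem ends in a voiced consonant (*jiwav*, *imiz*); -mem when the stem ends in a vowel (*darfini*, *sigu*).
Since the final sound of *ridi* is /i/ (a vowel), it takes -mem, giving *ridimem*.

ridimem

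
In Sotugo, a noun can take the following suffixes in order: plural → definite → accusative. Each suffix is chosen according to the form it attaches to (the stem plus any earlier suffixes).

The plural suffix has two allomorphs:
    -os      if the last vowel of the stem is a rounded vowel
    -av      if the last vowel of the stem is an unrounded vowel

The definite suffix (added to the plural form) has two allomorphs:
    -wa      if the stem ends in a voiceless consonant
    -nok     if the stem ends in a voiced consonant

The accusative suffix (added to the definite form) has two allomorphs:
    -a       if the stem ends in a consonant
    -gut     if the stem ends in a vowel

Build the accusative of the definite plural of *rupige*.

rupigeavnoka

*rupige*: last vowel = /e/, an unrounded vowel → -av → *rupigeav*.
The final consonant of the plural form *rupigeav* is /v/, which is voiced, so the definite suffix is -nok, giving *rupigeavnok*.
The final sound of the definite form *rupigeavnok* is /k/, which is a consonant, so the accusative suffix is -a, giving *rupigeavnoka*.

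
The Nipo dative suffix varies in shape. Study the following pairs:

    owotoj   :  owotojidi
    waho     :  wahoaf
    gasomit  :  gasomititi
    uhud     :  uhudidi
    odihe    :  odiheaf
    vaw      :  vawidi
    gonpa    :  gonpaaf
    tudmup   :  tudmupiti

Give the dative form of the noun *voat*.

voatiti

The suffix is conditioned by the final sound: -iti when the stem ends in a voiceless consonant (*gasomit*, *tudmup*); -idi when the stem ends in a voiced consonant (*owotoj*, *uhud*, *vaw*); -af when the stem ends in a vowel (*waho*, *odihe*, *gonpa*).
Since the final sound of *voat* is /t/ (a voiceless consonant), it takes -iti, giving *voatiti*.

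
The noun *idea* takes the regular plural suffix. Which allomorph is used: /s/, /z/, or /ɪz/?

The stem *idea* ends in a voiced non-sibilant sound.
The plural suffix surfaces as /ɪz/ after sibilants, /s/ after other voiceless consonants, and /z/ after other voiced sounds.
So the plural -s on *idea* is pronounced /z/.

/z/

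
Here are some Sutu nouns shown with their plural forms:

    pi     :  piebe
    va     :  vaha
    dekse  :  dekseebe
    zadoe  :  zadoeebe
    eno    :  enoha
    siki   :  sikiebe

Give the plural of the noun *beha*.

behaha

The pattern is front/back vowel harmony: -ebe when the last vowel of the stem is a front vowel (*pi*, *dekse*, *zadoe*, *siki*); -ha when the last vowel of the stem is a back vowel (*va*, *eno*).
Since the last vowel of *beha* is /a/ (a back vowel), it takes -ha, giving *behaha*.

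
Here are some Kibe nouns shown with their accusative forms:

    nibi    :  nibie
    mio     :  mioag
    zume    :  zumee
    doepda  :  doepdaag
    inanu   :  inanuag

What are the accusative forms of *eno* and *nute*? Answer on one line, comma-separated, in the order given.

enoag, nutee

The pattern is front/back vowel harmony: -e when the last vowel of the stem is a front vowel (*nibi*, *zume*); -ag when the last vowel of the stem is a back vowel (*mio*, *doepda*, *inanu*).
*eno*: last vowel = /o/, a back vowel → -ag → *enoag*.
The last vowel of *nute* is /e/, which is a front vowel, so the suffix is -e, giving *nutee*.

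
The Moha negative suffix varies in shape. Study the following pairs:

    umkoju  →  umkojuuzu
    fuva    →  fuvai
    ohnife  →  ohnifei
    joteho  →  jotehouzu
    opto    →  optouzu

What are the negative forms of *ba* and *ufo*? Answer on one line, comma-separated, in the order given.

Looking at the last vowel of each stem: -uzu when the last vowel of the stem is a rounded vowel (*umkoju*, *joteho*, *opto*); -i when the last vowel of the stem is an unrounded vowel (*fuva*, *ohnife*).
Since the last vowel of *ba* is /a/ (an unrounded vowel), it takes -i, giving *bai*.
The last vowel of *ufo* is /o/, which is a rounded vowel, so the suffix is -uzu, giving *ufouzu*.

bai, ufouzu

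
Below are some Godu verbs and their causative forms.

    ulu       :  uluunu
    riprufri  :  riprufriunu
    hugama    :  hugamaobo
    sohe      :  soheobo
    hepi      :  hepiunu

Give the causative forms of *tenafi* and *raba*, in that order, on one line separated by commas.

The suffix is conditioned by the last vowel: -unu when the last vowel of the stem is a high vowel (*ulu*, *riprufri*, *hepi*); -obo when the last vowel of the stem is a non-high vowel (*hugama*, *sohe*).
Since the last vowel of *tenafi* is /i/ (a high vowel), it takes -unu, giving *tenafiunu*.
*raba* — last vowel /a/ (a non-high vowel) → -obo → *rabaobo*.

tenafiunu, rabaobo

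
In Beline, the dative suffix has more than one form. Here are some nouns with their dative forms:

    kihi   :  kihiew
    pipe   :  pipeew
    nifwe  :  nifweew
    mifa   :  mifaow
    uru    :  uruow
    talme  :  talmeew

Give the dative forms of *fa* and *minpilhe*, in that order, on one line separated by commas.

faow, minpilheew

The suffix is conditioned by the last vowel: -ew when the last vowel of the stem is a front vowel (*kihi*, *pipe*, *nifwe*, *talme*); -ow when the last vowel of the stem is a back vowel (*mifa*, *uru*).
The last vowel of *fa* is /a/, which is a back vowel, so the suffix is -ow, giving *faow*.
Since the last vowel of *minpilhe* is /e/ (a front vowel), it takes -ew, giving *minpilheew*.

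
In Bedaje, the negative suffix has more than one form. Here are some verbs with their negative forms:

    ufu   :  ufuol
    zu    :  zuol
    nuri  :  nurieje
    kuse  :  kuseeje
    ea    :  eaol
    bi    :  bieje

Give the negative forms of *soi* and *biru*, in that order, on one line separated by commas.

soieje, biruol

The suffix is conditioned by the last vowel: -eje when the last vowel of the stem is a front vowel (*nuri*, *kuse*, *bi*); -ol when the last vowel of the stem is a back vowel (*ufu*, *zu*, *ea*).
The last vowel of *soi* is /i/, which is a front vowel, so the suffix is -eje, giving *soieje*.
*biru*: last vowel = /u/, a back vowel → -ol → *biruol*.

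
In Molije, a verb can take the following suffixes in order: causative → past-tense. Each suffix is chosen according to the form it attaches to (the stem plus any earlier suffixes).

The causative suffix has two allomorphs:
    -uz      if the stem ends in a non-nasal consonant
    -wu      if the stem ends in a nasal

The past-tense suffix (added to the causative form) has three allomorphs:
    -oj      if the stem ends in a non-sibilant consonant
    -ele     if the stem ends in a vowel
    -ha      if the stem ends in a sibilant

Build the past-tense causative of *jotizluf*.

The final consonant of *jotizluf* is /f/, which is non-nasal, so the causative suffix is -uz, giving *jotizlufuz*.
The causative form *jotizlufuz*: final sound = /z/, a sibilant → -ha → *jotizlufuzha*.

jotizlufuzha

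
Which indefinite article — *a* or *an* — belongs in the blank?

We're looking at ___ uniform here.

The indefinite article is chosen by the initial *sound* of the following word, not its spelling.
*uniform* begins with the sound /juː/ (u pronounced /juː/) — a consonant sound.
So the article is *a*: We're looking at a uniform here.

a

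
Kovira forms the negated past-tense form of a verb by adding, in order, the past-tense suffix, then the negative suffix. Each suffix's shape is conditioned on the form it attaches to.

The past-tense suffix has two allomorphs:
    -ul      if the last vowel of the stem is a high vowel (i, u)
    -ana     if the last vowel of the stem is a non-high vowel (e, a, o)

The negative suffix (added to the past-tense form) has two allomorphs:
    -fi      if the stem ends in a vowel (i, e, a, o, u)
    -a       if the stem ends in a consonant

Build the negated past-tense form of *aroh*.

arohanafi

*aroh*: last vowel = /o/, a non-high vowel → -ana → *arohana*.
Since the final sound of the past-tense form *arohana* is /a/ (a vowel), it takes -fi, giving *arohanafi*.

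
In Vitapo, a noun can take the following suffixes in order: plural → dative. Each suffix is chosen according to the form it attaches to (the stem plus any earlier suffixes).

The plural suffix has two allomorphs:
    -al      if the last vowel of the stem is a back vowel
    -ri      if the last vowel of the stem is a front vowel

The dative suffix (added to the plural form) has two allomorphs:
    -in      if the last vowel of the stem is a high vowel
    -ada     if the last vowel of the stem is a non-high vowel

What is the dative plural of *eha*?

The last vowel of *eha* is /a/, which is a back vowel, so the plural suffix is -al, giving *ehaal*.
The plural form *ehaal*: last vowel = /a/, a non-high vowel → -ada → *ehaalada*.

ehaalada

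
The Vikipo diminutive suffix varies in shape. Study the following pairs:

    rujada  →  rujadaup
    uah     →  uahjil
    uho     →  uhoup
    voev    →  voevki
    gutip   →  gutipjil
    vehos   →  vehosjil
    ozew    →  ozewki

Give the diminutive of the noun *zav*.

The suffix is conditioned by the final sound: -jil when the stem ends in a voiceless consonant (*uah*, *gutip*, *vehos*); -ki when the stem ends in a voiced consonant (*voev*, *ozew*); -up when the stem ends in a vowel (*rujada*, *uho*).
*zav*: final sound = /v/, a voiced consonant → -ki → *zavki*.

zavki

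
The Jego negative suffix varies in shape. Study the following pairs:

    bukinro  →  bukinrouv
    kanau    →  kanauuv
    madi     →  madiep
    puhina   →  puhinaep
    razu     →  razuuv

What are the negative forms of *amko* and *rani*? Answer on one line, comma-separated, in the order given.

amkouv, raniep

The alternation tracks the last vowel of the stem — -uv when the last vowel of the stem is a rounded vowel (*bukinro*, *kanau*, *razu*); -ep when the last vowel of the stem is an unrounded vowel (*madi*, *puhina*).
Since the last vowel of *amko* is /o/ (a rounded vowel), it takes -uv, giving *amkouv*.
*rani*: last vowel = /i/, an unrounded vowel → -ep → *raniep*.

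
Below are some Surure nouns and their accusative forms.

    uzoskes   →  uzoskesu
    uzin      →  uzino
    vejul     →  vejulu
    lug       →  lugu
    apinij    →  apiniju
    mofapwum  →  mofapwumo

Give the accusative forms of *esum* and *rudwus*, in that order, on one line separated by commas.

esumo, rudwusu

Looking at the final consonant of each stem: -o when the stem ends in a nasal (*uzin*, *mofapwum*); -u when the stem ends in a non-nasal consonant (*uzoskes*, *vejul*, *lug*, *apinij*).
Since the final consonant of *esum* is /m/ (a nasal), it takes -o, giving *esumo*.
The final consonant of *rudwus* is /s/, which is non-nasal, so the suffix is -u, giving *rudwusu*.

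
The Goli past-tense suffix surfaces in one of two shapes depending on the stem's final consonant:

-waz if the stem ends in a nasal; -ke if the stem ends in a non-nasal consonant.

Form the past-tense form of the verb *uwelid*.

uwelidke

*uwelid* — final consonant /d/ (non-nasal) → -ke → *uwelidke*.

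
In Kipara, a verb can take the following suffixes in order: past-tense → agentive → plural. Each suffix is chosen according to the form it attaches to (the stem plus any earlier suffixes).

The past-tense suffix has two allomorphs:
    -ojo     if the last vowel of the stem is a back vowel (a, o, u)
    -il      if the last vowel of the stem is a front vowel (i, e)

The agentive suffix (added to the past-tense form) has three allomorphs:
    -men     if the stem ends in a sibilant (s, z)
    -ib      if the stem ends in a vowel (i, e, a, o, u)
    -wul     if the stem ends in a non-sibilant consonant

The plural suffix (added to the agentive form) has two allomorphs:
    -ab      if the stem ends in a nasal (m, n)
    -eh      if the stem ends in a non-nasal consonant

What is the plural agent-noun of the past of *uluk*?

ulukojoibeh

*uluk* — last vowel /u/ (a back vowel) → -ojo → *ulukojo*.
The past-tense form *ulukojo* — final sound /o/ (a vowel) → -ib → *ulukojoib*.
The final consonant of the agentive form *ulukojoib* is /b/, which is non-nasal, so the plural suffix is -eh, giving *ulukojoibeh*.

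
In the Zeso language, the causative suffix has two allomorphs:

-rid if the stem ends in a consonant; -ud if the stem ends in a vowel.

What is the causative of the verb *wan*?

wanrid

The final sound of *wan* is /n/, which is a consonant, so the suffix is -rid, giving *wanrid*.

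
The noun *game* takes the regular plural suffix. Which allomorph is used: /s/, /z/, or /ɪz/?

/z/

The stem *game* ends in a voiced non-sibilant sound.
The plural suffix surfaces as /ɪz/ after sibilants, /s/ after other voiceless consonants, and /z/ after other voiced sounds.
So the plural -s on *game* is pronounced /z/.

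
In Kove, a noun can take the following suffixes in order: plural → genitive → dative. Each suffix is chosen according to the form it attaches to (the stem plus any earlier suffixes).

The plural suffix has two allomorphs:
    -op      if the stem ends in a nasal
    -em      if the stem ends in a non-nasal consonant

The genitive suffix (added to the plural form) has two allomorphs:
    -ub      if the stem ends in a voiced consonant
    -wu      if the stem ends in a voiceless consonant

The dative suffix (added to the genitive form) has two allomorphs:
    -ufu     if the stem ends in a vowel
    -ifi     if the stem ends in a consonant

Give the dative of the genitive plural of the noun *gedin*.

*gedin* — final consonant /n/ (a nasal) → -op → *gedinop*.
The plural form *gedinop*: final consonant = /p/, voiceless → -wu → *gedinopwu*.
The genitive form *gedinopwu* — final sound /u/ (a vowel) → -ufu → *gedinopwuufu*.

gedinopwuufu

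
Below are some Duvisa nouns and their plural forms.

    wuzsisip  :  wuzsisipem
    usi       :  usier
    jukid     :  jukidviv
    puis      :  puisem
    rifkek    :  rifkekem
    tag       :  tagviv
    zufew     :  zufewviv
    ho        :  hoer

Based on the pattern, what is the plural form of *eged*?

egedviv

The pattern is voicing of the final sound: -em when the stem ends in a voiceless consonant (*wuzsisip*, *puis*, *rifkek*); -viv when the stem ends in a voiced consonant (*jukid*, *tag*, *zufew*); -er when the stem ends in a vowel (*usi*, *ho*).
*eged* — final sound /d/ (a voiced consonant) → -viv → *egedviv*.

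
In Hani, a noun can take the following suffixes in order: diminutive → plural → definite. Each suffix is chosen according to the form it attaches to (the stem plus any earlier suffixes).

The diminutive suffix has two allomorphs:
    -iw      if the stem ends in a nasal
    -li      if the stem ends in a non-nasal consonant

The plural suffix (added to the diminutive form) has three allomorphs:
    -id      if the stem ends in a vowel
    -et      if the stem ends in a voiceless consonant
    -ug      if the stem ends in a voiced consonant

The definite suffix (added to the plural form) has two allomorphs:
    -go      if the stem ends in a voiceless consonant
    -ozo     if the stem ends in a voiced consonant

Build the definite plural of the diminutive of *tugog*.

tugogliidozo

The final consonant of *tugog* is /g/, which is non-nasal, so the diminutive suffix is -li, giving *tugogli*.
Since the final sound of the diminutive form *tugogli* is /i/ (a vowel), it takes -id, giving *tugogliid*.
The final consonant of the plural form *tugogliid* is /d/, which is voiced, so the definite suffix is -ozo, giving *tugogliidozo*.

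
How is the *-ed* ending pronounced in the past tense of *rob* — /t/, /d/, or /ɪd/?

The stem *rob* ends in a voiced sound other than /d/.
The -ed suffix is realized as /ɪd/ after /t, d/; as /t/ after other voiceless consonants; and as /d/ after other voiced sounds.
So -ed on *rob* is pronounced /d/.

/d/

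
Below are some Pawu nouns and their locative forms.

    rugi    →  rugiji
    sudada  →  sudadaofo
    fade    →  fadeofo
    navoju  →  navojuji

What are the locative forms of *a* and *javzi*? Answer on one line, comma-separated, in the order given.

Looking at the last vowel of each stem: -ji when the last vowel of the stem is a high vowel (*rugi*, *navoju*); -ofo when the last vowel of the stem is a non-high vowel (*sudada*, *fade*).
The last vowel of *a* is /a/, which is a non-high vowel, so the suffix is -ofo, giving *aofo*.
*javzi*: last vowel = /i/, a high vowel → -ji → *javziji*.

aofo, javziji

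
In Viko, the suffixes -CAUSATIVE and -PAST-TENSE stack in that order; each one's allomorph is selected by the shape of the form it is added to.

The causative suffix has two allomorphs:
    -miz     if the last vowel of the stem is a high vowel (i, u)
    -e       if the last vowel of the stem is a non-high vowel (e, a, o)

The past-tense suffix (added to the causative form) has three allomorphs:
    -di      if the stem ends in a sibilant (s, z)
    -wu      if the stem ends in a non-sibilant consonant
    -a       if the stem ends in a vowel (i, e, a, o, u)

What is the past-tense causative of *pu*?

The last vowel of *pu* is /u/, which is a high vowel, so the causative suffix is -miz, giving *pumiz*.
The causative form *pumiz* — final sound /z/ (a sibilant) → -di → *pumizdi*.

pumizdi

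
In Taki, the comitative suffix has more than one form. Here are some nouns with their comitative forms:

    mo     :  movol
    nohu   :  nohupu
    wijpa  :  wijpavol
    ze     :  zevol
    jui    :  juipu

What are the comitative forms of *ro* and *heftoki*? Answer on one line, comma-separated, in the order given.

Looking at the last vowel of each stem: -pu when the last vowel of the stem is a high vowel (*nohu*, *jui*); -vol when the last vowel of the stem is a non-high vowel (*mo*, *wijpa*, *ze*).
*ro* — last vowel /o/ (a non-high vowel) → -vol → *rovol*.
The last vowel of *heftoki* is /i/, which is a high vowel, so the suffix is -pu, giving *heftokipu*.

rovol, heftokipu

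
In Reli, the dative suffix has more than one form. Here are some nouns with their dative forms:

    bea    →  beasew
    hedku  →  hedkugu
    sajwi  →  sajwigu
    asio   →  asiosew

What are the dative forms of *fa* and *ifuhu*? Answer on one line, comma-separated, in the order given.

fasew, ifuhugu

The pattern is height harmony: -gu when the last vowel of the stem is a high vowel (*hedku*, *sajwi*); -sew when the last vowel of the stem is a non-high vowel (*bea*, *asio*).
*fa*: last vowel = /a/, a non-high vowel → -sew → *fasew*.
*ifuhu*: last vowel = /u/, a high vowel → -gu → *ifuhugu*.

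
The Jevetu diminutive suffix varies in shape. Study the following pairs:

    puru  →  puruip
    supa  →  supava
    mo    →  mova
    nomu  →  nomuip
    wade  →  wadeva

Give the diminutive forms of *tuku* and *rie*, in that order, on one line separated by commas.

Looking at the last vowel of each stem: -ip when the last vowel of the stem is a high vowel (*puru*, *nomu*); -va when the last vowel of the stem is a non-high vowel (*supa*, *mo*, *wade*).
*tuku* — last vowel /u/ (a high vowel) → -ip → *tukuip*.
*rie* — last vowel /e/ (a non-high vowel) → -va → *rieva*.

tukuip, rieva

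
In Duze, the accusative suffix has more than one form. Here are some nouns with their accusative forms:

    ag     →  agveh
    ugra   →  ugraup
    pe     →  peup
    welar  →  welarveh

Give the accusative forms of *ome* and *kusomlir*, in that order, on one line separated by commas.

omeup, kusomlirveh

The pattern is consonant vs. vowel: -veh when the stem ends in a consonant (*ag*, *welar*); -up when the stem ends in a vowel (*ugra*, *pe*).
Since the final sound of *ome* is /e/ (a vowel), it takes -up, giving *omeup*.
Since the final sound of *kusomlir* is /r/ (a consonant), it takes -veh, giving *kusomlirveh*.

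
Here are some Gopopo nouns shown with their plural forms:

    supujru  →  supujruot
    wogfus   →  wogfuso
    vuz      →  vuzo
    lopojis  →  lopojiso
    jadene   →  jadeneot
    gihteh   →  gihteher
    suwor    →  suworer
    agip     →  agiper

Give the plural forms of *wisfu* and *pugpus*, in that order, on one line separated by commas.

The pattern is sibilance of the final sound: -o when the stem ends in a sibilant (*wogfus*, *vuz*, *lopojis*); -er when the stem ends in a non-sibilant consonant (*gihteh*, *suwor*, *agip*); -ot when the stem ends in a vowel (*supujru*, *jadene*).
*wisfu*: final sound = /u/, a vowel → -ot → *wisfuot*.
*pugpus*: final sound = /s/, a sibilant → -o → *pugpuso*.

wisfuot, pugpuso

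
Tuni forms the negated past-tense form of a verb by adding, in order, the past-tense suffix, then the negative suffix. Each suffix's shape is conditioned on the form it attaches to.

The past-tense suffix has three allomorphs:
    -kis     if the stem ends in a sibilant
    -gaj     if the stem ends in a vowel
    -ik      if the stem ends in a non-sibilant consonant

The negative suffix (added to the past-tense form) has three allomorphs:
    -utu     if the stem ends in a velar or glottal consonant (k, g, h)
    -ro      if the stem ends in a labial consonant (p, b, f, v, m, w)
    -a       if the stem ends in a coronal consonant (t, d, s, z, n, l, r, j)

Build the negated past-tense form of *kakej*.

kakejikutu

*kakej*: final sound = /j/, a non-sibilant consonant → -ik → *kakejik*.
The past-tense form *kakejik*: final consonant = /k/, velar/glottal → -utu → *kakejikutu*.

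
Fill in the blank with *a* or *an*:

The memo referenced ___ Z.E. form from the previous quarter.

a

The indefinite article is chosen by the initial *sound* of the following word, not its spelling.
The initialism *Z.E.* is read letter by letter; the first letter, Z, is pronounced /ziː/, which begins with a consonant sound.
So the article is *a*: The memo referenced a Z.E. form from the previous quarter.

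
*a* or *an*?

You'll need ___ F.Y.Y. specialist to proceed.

an

The indefinite article is chosen by the initial *sound* of the following word, not its spelling.
The initialism *F.Y.Y.* is read letter by letter; the first letter, F, is pronounced /ɛf/, which begins with a vowel sound.
So the article is *an*: You'll need an F.Y.Y. specialist to proceed.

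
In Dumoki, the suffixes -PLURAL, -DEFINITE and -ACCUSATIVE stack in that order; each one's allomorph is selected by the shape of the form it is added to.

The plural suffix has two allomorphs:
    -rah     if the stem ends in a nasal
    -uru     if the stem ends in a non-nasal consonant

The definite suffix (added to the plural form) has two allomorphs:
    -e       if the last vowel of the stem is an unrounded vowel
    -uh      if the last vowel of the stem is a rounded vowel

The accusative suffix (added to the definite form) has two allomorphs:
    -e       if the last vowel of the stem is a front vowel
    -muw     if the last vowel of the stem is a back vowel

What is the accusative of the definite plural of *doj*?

*doj*: final consonant = /j/, non-nasal → -uru → *dojuru*.
Since the last vowel of the plural form *dojuru* is /u/ (a rounded vowel), it takes -uh, giving *dojuruuh*.
Since the last vowel of the definite form *dojuruuh* is /u/ (a back vowel), it takes -muw, giving *dojuruuhmuw*.

dojuruuhmuw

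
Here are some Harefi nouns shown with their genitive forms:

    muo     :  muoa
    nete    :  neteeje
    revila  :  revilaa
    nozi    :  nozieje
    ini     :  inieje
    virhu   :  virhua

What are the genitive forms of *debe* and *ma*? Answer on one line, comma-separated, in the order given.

The pattern is front/back vowel harmony: -eje when the last vowel of the stem is a front vowel (*nete*, *nozi*, *ini*); -a when the last vowel of the stem is a back vowel (*muo*, *revila*, *virhu*).
Since the last vowel of *debe* is /e/ (a front vowel), it takes -eje, giving *debeeje*.
*ma* — last vowel /a/ (a back vowel) → -a → *maa*.

debeeje, maa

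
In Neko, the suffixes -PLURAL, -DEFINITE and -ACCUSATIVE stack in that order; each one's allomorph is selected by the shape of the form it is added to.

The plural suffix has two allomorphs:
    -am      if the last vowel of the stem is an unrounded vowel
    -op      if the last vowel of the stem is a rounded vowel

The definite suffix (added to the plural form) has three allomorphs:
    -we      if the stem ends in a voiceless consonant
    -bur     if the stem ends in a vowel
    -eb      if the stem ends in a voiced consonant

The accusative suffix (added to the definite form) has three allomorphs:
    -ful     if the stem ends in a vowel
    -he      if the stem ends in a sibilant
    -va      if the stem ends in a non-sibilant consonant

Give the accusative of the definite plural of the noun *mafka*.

Since the last vowel of *mafka* is /a/ (an unrounded vowel), it takes -am, giving *mafkaam*.
The plural form *mafkaam*: final sound = /m/, a voiced consonant → -eb → *mafkaameb*.
The definite form *mafkaameb*: final sound = /b/, a non-sibilant consonant → -va → *mafkaamebva*.

mafkaamebva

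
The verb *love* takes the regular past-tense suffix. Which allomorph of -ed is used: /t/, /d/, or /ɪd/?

The stem *love* ends in a voiced sound other than /d/.
The -ed suffix is realized as /ɪd/ after /t, d/; as /t/ after other voiceless consonants; and as /d/ after other voiced sounds.
So -ed on *love* is pronounced /d/.

/d/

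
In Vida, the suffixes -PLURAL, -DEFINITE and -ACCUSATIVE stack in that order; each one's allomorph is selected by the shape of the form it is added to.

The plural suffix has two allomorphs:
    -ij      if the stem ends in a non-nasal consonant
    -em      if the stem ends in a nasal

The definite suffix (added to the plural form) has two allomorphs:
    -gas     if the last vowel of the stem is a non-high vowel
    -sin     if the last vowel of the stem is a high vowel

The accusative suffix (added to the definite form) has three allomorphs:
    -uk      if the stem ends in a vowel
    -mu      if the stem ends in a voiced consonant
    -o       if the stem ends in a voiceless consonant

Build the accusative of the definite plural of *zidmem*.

zidmememgaso

*zidmem*: final consonant = /m/, a nasal → -em → *zidmemem*.
The plural form *zidmemem*: last vowel = /e/, a non-high vowel → -gas → *zidmememgas*.
The definite form *zidmememgas* — final sound /s/ (a voiceless consonant) → -o → *zidmememgaso*.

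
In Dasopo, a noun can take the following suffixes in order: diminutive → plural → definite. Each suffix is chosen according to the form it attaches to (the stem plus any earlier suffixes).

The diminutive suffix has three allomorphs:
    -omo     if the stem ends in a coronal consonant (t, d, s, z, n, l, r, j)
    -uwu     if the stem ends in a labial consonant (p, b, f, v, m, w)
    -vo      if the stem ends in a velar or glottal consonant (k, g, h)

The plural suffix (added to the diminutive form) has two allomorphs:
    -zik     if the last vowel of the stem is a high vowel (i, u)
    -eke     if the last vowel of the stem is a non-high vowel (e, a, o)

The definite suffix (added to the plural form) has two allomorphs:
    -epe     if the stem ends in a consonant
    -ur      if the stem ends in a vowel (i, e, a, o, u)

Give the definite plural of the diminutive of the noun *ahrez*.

The final consonant of *ahrez* is /z/, which is coronal, so the diminutive suffix is -omo, giving *ahrezomo*.
Since the last vowel of the diminutive form *ahrezomo* is /o/ (a non-high vowel), it takes -eke, giving *ahrezomoeke*.
The plural form *ahrezomoeke*: final sound = /e/, a vowel → -ur → *ahrezomoekeur*.

ahrezomoekeur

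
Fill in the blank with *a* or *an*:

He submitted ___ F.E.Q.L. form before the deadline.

The indefinite article is chosen by the initial *sound* of the following word, not its spelling.
The initialism *F.E.Q.L.* is read letter by letter; the first letter, F, is pronounced /ɛf/, which begins with a vowel sound.
So the article is *an*: He submitted an F.E.Q.L. form before the deadline.

an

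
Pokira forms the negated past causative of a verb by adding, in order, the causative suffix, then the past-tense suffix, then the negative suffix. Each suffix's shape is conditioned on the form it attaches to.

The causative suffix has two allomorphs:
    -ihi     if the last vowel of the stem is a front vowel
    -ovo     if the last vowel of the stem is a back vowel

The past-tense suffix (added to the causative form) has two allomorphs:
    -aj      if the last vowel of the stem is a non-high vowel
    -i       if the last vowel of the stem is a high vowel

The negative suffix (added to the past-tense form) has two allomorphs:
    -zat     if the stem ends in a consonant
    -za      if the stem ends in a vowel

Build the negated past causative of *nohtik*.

nohtikihiiza

*nohtik* — last vowel /i/ (a front vowel) → -ihi → *nohtikihi*.
The causative form *nohtikihi*: last vowel = /i/, a high vowel → -i → *nohtikihii*.
Since the final sound of the past-tense form *nohtikihii* is /i/ (a vowel), it takes -za, giving *nohtikihiiza*.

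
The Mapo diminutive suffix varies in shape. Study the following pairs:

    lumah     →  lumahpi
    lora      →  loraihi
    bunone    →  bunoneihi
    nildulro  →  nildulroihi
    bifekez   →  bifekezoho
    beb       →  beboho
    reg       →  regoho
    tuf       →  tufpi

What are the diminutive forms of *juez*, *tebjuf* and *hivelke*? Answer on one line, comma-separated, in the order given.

Looking at the final sound of each stem: -pi when the stem ends in a voiceless consonant (*lumah*, *tuf*); -oho when the stem ends in a voiced consonant (*bifekez*, *beb*, *reg*); -ihi when the stem ends in a vowel (*lora*, *bunone*, *nildulro*).
Since the final sound of *juez* is /z/ (a voiced consonant), it takes -oho, giving *juezoho*.
Since the final sound of *tebjuf* is /f/ (a voiceless consonant), it takes -pi, giving *tebjufpi*.
*hivelke* — final sound /e/ (a vowel) → -ihi → *hivelkeihi*.

juezoho, tebjufpi, hivelkeihi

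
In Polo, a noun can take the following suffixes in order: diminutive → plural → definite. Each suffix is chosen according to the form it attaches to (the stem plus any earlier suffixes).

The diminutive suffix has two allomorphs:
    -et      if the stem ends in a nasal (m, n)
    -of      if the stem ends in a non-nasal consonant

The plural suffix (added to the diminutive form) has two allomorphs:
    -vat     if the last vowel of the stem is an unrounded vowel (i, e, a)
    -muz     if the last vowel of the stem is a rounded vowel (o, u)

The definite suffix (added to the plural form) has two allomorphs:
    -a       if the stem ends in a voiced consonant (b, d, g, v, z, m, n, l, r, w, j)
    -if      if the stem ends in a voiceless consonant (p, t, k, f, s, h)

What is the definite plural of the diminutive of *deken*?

dekenetvatif

Since the final consonant of *deken* is /n/ (a nasal), it takes -et, giving *dekenet*.
The diminutive form *dekenet*: last vowel = /e/, an unrounded vowel → -vat → *dekenetvat*.
The plural form *dekenetvat* — final consonant /t/ (voiceless) → -if → *dekenetvatif*.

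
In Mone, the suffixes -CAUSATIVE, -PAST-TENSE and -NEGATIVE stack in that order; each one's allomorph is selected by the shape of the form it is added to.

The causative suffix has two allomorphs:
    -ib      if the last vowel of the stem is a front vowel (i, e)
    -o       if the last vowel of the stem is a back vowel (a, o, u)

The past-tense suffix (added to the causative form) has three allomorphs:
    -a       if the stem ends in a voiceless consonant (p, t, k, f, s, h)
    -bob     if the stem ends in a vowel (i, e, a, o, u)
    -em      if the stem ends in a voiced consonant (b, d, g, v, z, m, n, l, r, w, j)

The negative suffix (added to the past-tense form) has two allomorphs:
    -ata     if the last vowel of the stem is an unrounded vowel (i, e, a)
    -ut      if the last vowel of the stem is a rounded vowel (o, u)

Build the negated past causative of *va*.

Since the last vowel of *va* is /a/ (a back vowel), it takes -o, giving *vao*.
The final sound of the causative form *vao* is /o/, which is a vowel, so the past-tense suffix is -bob, giving *vaobob*.
The last vowel of the past-tense form *vaobob* is /o/, which is a rounded vowel, so the negative suffix is -ut, giving *vaobobut*.

vaobobut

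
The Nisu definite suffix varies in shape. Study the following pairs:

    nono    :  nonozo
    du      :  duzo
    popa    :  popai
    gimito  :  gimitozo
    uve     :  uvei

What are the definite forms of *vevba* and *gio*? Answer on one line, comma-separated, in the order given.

vevbai, giozo

The suffix is conditioned by the last vowel: -zo when the last vowel of the stem is a rounded vowel (*nono*, *du*, *gimito*); -i when the last vowel of the stem is an unrounded vowel (*popa*, *uve*).
The last vowel of *vevba* is /a/, which is an unrounded vowel, so the suffix is -i, giving *vevbai*.
The last vowel of *gio* is /o/, which is a rounded vowel, so the suffix is -zo, giving *giozo*.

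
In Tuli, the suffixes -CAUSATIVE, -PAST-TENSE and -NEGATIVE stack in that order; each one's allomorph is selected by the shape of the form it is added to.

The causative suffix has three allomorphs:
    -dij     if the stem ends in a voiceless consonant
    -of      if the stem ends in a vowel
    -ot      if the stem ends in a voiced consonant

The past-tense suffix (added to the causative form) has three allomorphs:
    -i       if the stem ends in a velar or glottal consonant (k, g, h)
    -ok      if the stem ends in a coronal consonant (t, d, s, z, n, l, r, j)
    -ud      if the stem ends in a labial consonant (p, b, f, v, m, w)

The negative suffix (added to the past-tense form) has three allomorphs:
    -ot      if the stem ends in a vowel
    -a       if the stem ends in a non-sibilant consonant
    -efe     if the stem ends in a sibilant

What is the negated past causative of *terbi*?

terbiofuda

The final sound of *terbi* is /i/, which is a vowel, so the causative suffix is -of, giving *terbiof*.
The final consonant of the causative form *terbiof* is /f/, which is labial, so the past-tense suffix is -ud, giving *terbiofud*.
Since the final sound of the past-tense form *terbiofud* is /d/ (a non-sibilant consonant), it takes -a, giving *terbiofuda*.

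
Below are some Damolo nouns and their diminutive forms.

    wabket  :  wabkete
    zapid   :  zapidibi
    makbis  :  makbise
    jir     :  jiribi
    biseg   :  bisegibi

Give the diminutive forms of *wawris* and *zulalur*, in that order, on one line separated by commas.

The pattern is voicing of the final consonant: -e when the stem ends in a voiceless consonant (*wabket*, *makbis*); -ibi when the stem ends in a voiced consonant (*zapid*, *jir*, *biseg*).
*wawris* — final consonant /s/ (voiceless) → -e → *wawrise*.
*zulalur*: final consonant = /r/, voiced → -ibi → *zulaluribi*.

wawrise, zulaluribi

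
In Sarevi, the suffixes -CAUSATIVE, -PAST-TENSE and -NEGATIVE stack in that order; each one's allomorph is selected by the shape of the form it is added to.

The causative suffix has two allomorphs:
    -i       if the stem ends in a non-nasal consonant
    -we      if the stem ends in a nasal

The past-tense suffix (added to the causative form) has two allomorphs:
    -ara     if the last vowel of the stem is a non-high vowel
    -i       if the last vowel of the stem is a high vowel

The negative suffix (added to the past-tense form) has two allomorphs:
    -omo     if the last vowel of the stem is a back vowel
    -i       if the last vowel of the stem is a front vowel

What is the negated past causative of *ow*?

The final consonant of *ow* is /w/, which is non-nasal, so the causative suffix is -i, giving *owi*.
Since the last vowel of the causative form *owi* is /i/ (a high vowel), it takes -i, giving *owii*.
Since the last vowel of the past-tense form *owii* is /i/ (a front vowel), it takes -i, giving *owiii*.

owiii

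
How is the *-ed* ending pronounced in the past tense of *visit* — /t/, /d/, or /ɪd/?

/ɪd/

The stem *visit* ends in /t/ or /d/.
The -ed suffix is realized as /ɪd/ after /t, d/; as /t/ after other voiceless consonants; and as /d/ after other voiced sounds.
So -ed on *visit* is pronounced /ɪd/.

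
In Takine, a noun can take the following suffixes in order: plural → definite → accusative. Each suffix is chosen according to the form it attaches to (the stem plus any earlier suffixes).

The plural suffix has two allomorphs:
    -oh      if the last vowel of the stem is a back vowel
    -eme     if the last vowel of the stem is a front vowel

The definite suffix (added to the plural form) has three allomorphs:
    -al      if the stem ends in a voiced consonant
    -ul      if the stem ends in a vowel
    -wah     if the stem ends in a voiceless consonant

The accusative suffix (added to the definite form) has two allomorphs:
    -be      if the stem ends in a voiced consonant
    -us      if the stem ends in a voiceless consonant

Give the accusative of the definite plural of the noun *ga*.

gaohwahus

Since the last vowel of *ga* is /a/ (a back vowel), it takes -oh, giving *gaoh*.
The final sound of the plural form *gaoh* is /h/, which is a voiceless consonant, so the definite suffix is -wah, giving *gaohwah*.
Since the final consonant of the definite form *gaohwah* is /h/ (voiceless), it takes -us, giving *gaohwahus*.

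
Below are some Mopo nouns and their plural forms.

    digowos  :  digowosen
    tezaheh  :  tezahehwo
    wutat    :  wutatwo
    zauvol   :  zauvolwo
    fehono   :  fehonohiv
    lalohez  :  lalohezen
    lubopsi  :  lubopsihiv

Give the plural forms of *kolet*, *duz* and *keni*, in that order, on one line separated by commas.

The alternation tracks the final sound of the stem — -en when the stem ends in a sibilant (*digowos*, *lalohez*); -wo when the stem ends in a non-sibilant consonant (*tezaheh*, *wutat*, *zauvol*); -hiv when the stem ends in a vowel (*fehono*, *lubopsi*).
*kolet*: final sound = /t/, a non-sibilant consonant → -wo → *koletwo*.
Since the final sound of *duz* is /z/ (a sibilant), it takes -en, giving *duzen*.
The final sound of *keni* is /i/, which is a vowel, so the suffix is -hiv, giving *kenihiv*.

koletwo, duzen, kenihiv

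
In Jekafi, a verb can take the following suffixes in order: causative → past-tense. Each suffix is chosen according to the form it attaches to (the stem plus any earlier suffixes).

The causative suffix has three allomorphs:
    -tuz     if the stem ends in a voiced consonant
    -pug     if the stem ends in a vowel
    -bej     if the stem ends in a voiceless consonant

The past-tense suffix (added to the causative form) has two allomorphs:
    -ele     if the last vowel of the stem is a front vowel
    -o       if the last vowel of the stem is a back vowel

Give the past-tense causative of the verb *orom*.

*orom*: final sound = /m/, a voiced consonant → -tuz → *oromtuz*.
Since the last vowel of the causative form *oromtuz* is /u/ (a back vowel), it takes -o, giving *oromtuzo*.

oromtuzo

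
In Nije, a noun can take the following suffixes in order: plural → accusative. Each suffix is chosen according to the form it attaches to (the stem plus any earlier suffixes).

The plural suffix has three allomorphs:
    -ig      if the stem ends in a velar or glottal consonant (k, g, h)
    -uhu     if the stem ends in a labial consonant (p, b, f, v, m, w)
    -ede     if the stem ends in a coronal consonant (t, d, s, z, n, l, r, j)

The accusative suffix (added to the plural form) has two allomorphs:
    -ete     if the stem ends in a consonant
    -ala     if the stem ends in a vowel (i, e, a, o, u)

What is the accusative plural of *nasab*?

The final consonant of *nasab* is /b/, which is labial, so the plural suffix is -uhu, giving *nasabuhu*.
The plural form *nasabuhu* — final sound /u/ (a vowel) → -ala → *nasabuhuala*.

nasabuhuala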